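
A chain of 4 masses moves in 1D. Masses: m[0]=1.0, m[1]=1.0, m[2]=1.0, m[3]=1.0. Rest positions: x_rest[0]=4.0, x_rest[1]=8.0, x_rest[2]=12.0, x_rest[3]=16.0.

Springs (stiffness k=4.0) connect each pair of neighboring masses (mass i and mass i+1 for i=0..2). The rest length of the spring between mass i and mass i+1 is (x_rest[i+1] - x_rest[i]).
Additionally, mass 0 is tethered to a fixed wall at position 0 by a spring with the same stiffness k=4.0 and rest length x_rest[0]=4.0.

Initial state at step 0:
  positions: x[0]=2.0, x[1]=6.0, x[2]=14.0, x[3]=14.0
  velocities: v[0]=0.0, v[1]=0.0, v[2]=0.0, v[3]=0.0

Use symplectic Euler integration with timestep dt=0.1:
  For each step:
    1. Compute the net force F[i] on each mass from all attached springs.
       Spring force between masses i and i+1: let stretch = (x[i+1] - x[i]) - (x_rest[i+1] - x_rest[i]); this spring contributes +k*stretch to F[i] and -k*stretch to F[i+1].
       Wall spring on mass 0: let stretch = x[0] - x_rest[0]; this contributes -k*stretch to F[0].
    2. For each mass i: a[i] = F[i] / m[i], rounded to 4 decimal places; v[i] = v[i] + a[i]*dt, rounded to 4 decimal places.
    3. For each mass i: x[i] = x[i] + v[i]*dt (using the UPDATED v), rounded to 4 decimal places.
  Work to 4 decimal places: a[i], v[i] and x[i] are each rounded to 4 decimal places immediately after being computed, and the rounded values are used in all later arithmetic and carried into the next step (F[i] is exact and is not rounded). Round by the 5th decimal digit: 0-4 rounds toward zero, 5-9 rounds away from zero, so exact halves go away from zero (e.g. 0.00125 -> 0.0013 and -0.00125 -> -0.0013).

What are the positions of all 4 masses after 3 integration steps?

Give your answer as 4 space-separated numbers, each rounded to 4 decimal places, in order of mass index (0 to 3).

Step 0: x=[2.0000 6.0000 14.0000 14.0000] v=[0.0000 0.0000 0.0000 0.0000]
Step 1: x=[2.0800 6.1600 13.6800 14.1600] v=[0.8000 1.6000 -3.2000 1.6000]
Step 2: x=[2.2400 6.4576 13.0784 14.4608] v=[1.6000 2.9760 -6.0160 3.0080]
Step 3: x=[2.4791 6.8513 12.2673 14.8663] v=[2.3910 3.9373 -8.1114 4.0550]

Answer: 2.4791 6.8513 12.2673 14.8663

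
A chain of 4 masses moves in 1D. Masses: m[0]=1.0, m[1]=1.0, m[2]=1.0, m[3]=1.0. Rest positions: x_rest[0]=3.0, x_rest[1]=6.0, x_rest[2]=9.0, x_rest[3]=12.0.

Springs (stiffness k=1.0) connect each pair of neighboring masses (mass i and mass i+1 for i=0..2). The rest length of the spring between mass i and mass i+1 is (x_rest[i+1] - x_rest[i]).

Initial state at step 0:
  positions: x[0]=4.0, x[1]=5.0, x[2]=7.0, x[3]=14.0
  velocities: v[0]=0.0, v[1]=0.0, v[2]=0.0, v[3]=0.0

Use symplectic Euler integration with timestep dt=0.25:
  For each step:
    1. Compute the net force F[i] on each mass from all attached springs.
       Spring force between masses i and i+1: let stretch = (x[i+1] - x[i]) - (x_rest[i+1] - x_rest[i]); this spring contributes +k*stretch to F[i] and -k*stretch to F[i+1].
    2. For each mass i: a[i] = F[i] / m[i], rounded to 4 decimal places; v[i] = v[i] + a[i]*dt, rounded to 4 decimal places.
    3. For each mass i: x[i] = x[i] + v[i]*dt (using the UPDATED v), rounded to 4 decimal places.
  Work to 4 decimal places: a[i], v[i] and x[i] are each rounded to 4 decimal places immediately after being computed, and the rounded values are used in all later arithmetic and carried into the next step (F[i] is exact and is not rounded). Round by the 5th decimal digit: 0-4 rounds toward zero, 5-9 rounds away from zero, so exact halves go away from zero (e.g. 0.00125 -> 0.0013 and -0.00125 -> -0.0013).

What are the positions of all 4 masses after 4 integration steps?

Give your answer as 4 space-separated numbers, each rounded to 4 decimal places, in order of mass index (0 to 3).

Step 0: x=[4.0000 5.0000 7.0000 14.0000] v=[0.0000 0.0000 0.0000 0.0000]
Step 1: x=[3.8750 5.0625 7.3125 13.7500] v=[-0.5000 0.2500 1.2500 -1.0000]
Step 2: x=[3.6367 5.1914 7.8867 13.2852] v=[-0.9531 0.5156 2.2969 -1.8594]
Step 3: x=[3.3081 5.3916 8.6299 12.6705] v=[-1.3144 0.8008 2.9727 -2.4590]
Step 4: x=[2.9222 5.6640 9.4232 11.9907] v=[-1.5435 1.0895 3.1733 -2.7192]

Answer: 2.9222 5.6640 9.4232 11.9907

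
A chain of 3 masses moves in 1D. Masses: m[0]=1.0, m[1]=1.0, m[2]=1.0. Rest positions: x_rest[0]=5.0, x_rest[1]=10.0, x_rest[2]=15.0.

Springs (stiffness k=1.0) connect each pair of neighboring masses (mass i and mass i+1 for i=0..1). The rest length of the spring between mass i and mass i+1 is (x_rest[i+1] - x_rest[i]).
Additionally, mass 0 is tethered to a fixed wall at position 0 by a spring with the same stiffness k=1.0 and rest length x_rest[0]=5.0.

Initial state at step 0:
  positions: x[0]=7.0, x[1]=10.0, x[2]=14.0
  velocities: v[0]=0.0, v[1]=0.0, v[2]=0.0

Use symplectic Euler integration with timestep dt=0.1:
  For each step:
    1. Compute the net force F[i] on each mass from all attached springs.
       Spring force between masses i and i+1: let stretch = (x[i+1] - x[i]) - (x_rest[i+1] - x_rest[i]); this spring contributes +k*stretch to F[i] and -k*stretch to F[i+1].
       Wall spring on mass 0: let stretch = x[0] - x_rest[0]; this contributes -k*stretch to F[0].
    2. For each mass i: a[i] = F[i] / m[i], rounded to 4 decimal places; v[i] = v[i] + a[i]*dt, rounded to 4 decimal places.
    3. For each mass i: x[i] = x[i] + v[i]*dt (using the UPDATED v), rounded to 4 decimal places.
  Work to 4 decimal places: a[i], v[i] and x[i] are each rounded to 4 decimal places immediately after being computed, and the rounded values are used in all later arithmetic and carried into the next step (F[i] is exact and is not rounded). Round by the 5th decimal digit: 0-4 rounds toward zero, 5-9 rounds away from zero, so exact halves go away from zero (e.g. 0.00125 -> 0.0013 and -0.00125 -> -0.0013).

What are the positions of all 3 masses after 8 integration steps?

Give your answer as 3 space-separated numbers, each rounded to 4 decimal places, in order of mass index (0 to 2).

Answer: 5.7387 10.2635 14.3578

Derivation:
Step 0: x=[7.0000 10.0000 14.0000] v=[0.0000 0.0000 0.0000]
Step 1: x=[6.9600 10.0100 14.0100] v=[-0.4000 0.1000 0.1000]
Step 2: x=[6.8809 10.0295 14.0300] v=[-0.7910 0.1950 0.2000]
Step 3: x=[6.7645 10.0575 14.0600] v=[-1.1642 0.2802 0.3000]
Step 4: x=[6.6134 10.0926 14.1000] v=[-1.5114 0.3512 0.3998]
Step 5: x=[6.4309 10.1330 14.1499] v=[-1.8248 0.4040 0.4991]
Step 6: x=[6.2211 10.1766 14.2096] v=[-2.0977 0.4355 0.5974]
Step 7: x=[5.9887 10.2209 14.2790] v=[-2.3243 0.4433 0.6941]
Step 8: x=[5.7387 10.2635 14.3578] v=[-2.5000 0.4259 0.7883]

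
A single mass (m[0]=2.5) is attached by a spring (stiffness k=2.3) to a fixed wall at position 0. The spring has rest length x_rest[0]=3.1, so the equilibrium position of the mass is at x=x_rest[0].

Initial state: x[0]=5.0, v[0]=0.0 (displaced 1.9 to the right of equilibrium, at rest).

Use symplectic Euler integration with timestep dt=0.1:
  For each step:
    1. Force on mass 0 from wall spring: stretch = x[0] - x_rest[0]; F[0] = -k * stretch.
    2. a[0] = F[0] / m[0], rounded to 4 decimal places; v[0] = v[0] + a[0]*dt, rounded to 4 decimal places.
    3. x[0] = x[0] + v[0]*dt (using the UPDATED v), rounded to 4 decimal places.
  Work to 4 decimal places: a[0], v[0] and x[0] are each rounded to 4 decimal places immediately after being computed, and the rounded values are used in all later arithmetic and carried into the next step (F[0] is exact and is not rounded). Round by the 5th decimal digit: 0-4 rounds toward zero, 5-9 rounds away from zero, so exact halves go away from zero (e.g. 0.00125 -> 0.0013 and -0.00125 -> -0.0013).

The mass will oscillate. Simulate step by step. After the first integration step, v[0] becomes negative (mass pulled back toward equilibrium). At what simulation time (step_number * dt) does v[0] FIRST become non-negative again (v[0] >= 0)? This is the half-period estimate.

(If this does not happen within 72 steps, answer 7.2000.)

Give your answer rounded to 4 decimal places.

Answer: 3.3000

Derivation:
Step 0: x=[5.0000] v=[0.0000]
Step 1: x=[4.9825] v=[-0.1748]
Step 2: x=[4.9477] v=[-0.3480]
Step 3: x=[4.8959] v=[-0.5180]
Step 4: x=[4.8276] v=[-0.6832]
Step 5: x=[4.7434] v=[-0.8421]
Step 6: x=[4.6441] v=[-0.9933]
Step 7: x=[4.5306] v=[-1.1354]
Step 8: x=[4.4039] v=[-1.2670]
Step 9: x=[4.2652] v=[-1.3870]
Step 10: x=[4.1158] v=[-1.4942]
Step 11: x=[3.9570] v=[-1.5877]
Step 12: x=[3.7904] v=[-1.6665]
Step 13: x=[3.6174] v=[-1.7300]
Step 14: x=[3.4396] v=[-1.7776]
Step 15: x=[3.2587] v=[-1.8088]
Step 16: x=[3.0764] v=[-1.8234]
Step 17: x=[2.8943] v=[-1.8212]
Step 18: x=[2.7141] v=[-1.8023]
Step 19: x=[2.5374] v=[-1.7668]
Step 20: x=[2.3659] v=[-1.7150]
Step 21: x=[2.2012] v=[-1.6475]
Step 22: x=[2.0447] v=[-1.5648]
Step 23: x=[1.8979] v=[-1.4677]
Step 24: x=[1.7622] v=[-1.3571]
Step 25: x=[1.6388] v=[-1.2340]
Step 26: x=[1.5288] v=[-1.0996]
Step 27: x=[1.4333] v=[-0.9551]
Step 28: x=[1.3531] v=[-0.8018]
Step 29: x=[1.2890] v=[-0.6411]
Step 30: x=[1.2416] v=[-0.4745]
Step 31: x=[1.2113] v=[-0.3035]
Step 32: x=[1.1983] v=[-0.1297]
Step 33: x=[1.2028] v=[0.0453]
First v>=0 after going negative at step 33, time=3.3000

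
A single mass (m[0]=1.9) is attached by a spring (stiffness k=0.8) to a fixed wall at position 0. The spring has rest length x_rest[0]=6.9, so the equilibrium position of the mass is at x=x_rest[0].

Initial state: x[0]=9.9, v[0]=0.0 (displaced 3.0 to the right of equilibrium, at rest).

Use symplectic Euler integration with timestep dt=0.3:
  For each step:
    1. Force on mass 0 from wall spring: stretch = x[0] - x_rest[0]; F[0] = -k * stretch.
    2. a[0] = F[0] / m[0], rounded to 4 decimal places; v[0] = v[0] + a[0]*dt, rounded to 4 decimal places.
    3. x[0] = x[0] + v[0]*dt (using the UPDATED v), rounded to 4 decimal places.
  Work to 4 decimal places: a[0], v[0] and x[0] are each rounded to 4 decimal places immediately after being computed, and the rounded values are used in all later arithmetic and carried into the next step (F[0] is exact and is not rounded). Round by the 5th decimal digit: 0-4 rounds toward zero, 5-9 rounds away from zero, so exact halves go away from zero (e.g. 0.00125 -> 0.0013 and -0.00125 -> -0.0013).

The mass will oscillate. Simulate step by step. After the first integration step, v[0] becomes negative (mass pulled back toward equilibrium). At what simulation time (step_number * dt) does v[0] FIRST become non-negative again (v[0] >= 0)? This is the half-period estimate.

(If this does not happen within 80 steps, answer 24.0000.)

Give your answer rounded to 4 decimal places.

Answer: 5.1000

Derivation:
Step 0: x=[9.9000] v=[0.0000]
Step 1: x=[9.7863] v=[-0.3790]
Step 2: x=[9.5632] v=[-0.7436]
Step 3: x=[9.2392] v=[-1.0800]
Step 4: x=[8.8266] v=[-1.3755]
Step 5: x=[8.3409] v=[-1.6189]
Step 6: x=[7.8006] v=[-1.8009]
Step 7: x=[7.2262] v=[-1.9147]
Step 8: x=[6.6394] v=[-1.9559]
Step 9: x=[6.0625] v=[-1.9230]
Step 10: x=[5.5173] v=[-1.8172]
Step 11: x=[5.0246] v=[-1.6425]
Step 12: x=[4.6029] v=[-1.4056]
Step 13: x=[4.2683] v=[-1.1154]
Step 14: x=[4.0334] v=[-0.7830]
Step 15: x=[3.9071] v=[-0.4209]
Step 16: x=[3.8943] v=[-0.0428]
Step 17: x=[3.9954] v=[0.3369]
First v>=0 after going negative at step 17, time=5.1000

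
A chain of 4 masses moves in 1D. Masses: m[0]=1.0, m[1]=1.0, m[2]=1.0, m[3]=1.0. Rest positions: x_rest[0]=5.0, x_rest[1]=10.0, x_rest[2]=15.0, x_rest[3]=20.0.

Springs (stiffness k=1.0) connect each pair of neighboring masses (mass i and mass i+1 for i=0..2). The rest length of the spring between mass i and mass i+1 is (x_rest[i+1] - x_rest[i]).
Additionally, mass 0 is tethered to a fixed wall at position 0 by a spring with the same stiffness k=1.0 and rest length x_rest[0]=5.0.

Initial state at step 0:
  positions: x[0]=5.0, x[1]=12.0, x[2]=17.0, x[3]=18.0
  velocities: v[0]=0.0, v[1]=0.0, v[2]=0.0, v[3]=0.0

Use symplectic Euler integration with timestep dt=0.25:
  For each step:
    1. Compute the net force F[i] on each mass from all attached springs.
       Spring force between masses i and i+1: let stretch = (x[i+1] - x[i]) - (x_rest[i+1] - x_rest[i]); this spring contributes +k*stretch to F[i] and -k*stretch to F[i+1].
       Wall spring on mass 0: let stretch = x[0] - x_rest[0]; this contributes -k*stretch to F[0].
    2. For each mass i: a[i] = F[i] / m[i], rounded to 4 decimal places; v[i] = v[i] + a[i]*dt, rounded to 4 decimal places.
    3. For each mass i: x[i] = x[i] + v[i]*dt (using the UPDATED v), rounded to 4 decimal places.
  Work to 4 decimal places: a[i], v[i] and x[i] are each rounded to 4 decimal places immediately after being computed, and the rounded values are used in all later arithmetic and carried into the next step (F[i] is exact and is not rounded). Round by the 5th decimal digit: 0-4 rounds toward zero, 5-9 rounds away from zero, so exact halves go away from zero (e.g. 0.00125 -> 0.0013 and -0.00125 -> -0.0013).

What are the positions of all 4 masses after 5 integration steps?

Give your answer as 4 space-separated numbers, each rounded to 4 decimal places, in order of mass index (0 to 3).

Step 0: x=[5.0000 12.0000 17.0000 18.0000] v=[0.0000 0.0000 0.0000 0.0000]
Step 1: x=[5.1250 11.8750 16.7500 18.2500] v=[0.5000 -0.5000 -1.0000 1.0000]
Step 2: x=[5.3516 11.6328 16.2891 18.7188] v=[0.9063 -0.9688 -1.8438 1.8750]
Step 3: x=[5.6363 11.2891 15.6890 19.3482] v=[1.1387 -1.3750 -2.4005 2.5176]
Step 4: x=[5.9220 10.8671 15.0426 20.0614] v=[1.1428 -1.6882 -2.5857 2.8528]
Step 5: x=[6.1467 10.3970 14.4489 20.7734] v=[0.8986 -1.8806 -2.3749 2.8481]

Answer: 6.1467 10.3970 14.4489 20.7734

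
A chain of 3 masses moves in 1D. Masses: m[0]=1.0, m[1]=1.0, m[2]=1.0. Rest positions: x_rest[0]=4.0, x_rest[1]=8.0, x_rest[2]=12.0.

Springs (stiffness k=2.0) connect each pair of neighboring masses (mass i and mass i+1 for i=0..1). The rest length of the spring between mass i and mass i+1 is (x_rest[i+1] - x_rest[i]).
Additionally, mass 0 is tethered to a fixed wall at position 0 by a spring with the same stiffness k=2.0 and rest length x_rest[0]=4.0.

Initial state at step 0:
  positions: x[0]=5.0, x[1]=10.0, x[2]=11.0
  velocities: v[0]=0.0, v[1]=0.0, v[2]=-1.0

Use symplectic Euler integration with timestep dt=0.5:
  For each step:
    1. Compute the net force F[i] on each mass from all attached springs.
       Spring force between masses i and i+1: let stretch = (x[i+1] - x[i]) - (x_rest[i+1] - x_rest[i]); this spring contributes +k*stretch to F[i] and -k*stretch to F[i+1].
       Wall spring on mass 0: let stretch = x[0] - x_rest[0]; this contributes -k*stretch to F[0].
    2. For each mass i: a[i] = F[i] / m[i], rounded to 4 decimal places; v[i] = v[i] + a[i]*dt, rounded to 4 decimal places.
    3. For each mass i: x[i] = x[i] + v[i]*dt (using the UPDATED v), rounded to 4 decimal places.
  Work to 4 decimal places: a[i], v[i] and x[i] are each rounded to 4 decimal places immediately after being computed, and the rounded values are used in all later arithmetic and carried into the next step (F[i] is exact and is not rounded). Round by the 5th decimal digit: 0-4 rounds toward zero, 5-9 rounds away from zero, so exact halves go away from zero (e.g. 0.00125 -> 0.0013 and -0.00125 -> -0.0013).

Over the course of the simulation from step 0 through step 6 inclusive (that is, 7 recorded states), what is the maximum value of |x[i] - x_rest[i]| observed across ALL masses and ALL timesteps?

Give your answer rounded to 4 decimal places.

Answer: 2.2500

Derivation:
Step 0: x=[5.0000 10.0000 11.0000] v=[0.0000 0.0000 -1.0000]
Step 1: x=[5.0000 8.0000 12.0000] v=[0.0000 -4.0000 2.0000]
Step 2: x=[4.0000 6.5000 13.0000] v=[-2.0000 -3.0000 2.0000]
Step 3: x=[2.2500 7.0000 12.7500] v=[-3.5000 1.0000 -0.5000]
Step 4: x=[1.7500 8.0000 11.6250] v=[-1.0000 2.0000 -2.2500]
Step 5: x=[3.5000 7.6875 10.6875] v=[3.5000 -0.6250 -1.8750]
Step 6: x=[5.5938 6.7813 10.2500] v=[4.1875 -1.8125 -0.8750]
Max displacement = 2.2500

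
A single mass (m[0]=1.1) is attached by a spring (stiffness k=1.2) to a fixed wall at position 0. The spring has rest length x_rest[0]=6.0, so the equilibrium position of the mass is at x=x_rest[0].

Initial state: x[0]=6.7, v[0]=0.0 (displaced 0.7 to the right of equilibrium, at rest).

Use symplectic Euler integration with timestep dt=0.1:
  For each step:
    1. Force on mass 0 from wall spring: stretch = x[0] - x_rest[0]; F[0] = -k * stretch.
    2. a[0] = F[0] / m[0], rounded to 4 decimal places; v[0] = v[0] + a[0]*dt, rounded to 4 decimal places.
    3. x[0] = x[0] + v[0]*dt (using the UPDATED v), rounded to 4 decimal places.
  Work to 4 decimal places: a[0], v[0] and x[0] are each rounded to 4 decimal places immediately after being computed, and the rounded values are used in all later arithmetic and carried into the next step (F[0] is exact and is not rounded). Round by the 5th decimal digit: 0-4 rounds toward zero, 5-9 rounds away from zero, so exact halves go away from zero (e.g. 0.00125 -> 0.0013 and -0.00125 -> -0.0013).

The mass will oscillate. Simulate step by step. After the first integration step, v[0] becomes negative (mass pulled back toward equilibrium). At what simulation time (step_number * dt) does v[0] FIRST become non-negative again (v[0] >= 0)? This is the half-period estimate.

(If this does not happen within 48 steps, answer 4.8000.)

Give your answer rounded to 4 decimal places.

Step 0: x=[6.7000] v=[0.0000]
Step 1: x=[6.6924] v=[-0.0764]
Step 2: x=[6.6772] v=[-0.1519]
Step 3: x=[6.6546] v=[-0.2258]
Step 4: x=[6.6249] v=[-0.2972]
Step 5: x=[6.5884] v=[-0.3654]
Step 6: x=[6.5454] v=[-0.4296]
Step 7: x=[6.4965] v=[-0.4891]
Step 8: x=[6.4422] v=[-0.5433]
Step 9: x=[6.3831] v=[-0.5915]
Step 10: x=[6.3198] v=[-0.6333]
Step 11: x=[6.2530] v=[-0.6682]
Step 12: x=[6.1834] v=[-0.6958]
Step 13: x=[6.1118] v=[-0.7158]
Step 14: x=[6.0390] v=[-0.7280]
Step 15: x=[5.9658] v=[-0.7323]
Step 16: x=[5.8929] v=[-0.7286]
Step 17: x=[5.8212] v=[-0.7169]
Step 18: x=[5.7515] v=[-0.6974]
Step 19: x=[5.6845] v=[-0.6703]
Step 20: x=[5.6209] v=[-0.6359]
Step 21: x=[5.5615] v=[-0.5945]
Step 22: x=[5.5068] v=[-0.5467]
Step 23: x=[5.4575] v=[-0.4929]
Step 24: x=[5.4141] v=[-0.4337]
Step 25: x=[5.3771] v=[-0.3698]
Step 26: x=[5.3469] v=[-0.3019]
Step 27: x=[5.3238] v=[-0.2307]
Step 28: x=[5.3081] v=[-0.1569]
Step 29: x=[5.3000] v=[-0.0814]
Step 30: x=[5.2995] v=[-0.0050]
Step 31: x=[5.3066] v=[0.0714]
First v>=0 after going negative at step 31, time=3.1000

Answer: 3.1000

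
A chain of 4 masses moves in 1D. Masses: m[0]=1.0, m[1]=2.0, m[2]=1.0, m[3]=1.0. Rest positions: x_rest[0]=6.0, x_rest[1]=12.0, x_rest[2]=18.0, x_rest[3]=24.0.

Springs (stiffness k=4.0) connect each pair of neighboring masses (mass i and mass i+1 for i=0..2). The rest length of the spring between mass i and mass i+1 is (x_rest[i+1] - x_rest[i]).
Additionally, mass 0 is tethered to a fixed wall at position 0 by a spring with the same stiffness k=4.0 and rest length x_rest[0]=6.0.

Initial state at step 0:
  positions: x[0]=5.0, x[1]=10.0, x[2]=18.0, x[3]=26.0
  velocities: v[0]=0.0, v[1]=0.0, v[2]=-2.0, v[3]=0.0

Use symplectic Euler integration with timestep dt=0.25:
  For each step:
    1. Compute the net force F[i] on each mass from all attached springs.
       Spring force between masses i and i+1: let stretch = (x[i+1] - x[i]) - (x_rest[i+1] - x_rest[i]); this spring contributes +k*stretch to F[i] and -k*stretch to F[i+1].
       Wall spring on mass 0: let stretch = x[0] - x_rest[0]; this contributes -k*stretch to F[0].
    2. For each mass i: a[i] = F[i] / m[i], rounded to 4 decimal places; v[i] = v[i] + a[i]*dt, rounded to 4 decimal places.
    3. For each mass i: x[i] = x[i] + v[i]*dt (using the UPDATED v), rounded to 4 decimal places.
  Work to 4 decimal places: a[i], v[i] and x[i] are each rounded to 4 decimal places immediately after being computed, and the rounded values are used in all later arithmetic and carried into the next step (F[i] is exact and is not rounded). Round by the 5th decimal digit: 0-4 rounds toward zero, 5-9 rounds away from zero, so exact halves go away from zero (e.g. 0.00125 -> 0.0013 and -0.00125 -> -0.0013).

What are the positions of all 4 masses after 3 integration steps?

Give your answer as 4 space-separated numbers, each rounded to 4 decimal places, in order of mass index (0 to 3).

Answer: 5.3829 11.6094 17.1954 23.1797

Derivation:
Step 0: x=[5.0000 10.0000 18.0000 26.0000] v=[0.0000 0.0000 -2.0000 0.0000]
Step 1: x=[5.0000 10.3750 17.5000 25.5000] v=[0.0000 1.5000 -2.0000 -2.0000]
Step 2: x=[5.0938 10.9688 17.2188 24.5000] v=[0.3750 2.3750 -1.1250 -4.0000]
Step 3: x=[5.3829 11.6094 17.1954 23.1797] v=[1.1562 2.5625 -0.0938 -5.2812]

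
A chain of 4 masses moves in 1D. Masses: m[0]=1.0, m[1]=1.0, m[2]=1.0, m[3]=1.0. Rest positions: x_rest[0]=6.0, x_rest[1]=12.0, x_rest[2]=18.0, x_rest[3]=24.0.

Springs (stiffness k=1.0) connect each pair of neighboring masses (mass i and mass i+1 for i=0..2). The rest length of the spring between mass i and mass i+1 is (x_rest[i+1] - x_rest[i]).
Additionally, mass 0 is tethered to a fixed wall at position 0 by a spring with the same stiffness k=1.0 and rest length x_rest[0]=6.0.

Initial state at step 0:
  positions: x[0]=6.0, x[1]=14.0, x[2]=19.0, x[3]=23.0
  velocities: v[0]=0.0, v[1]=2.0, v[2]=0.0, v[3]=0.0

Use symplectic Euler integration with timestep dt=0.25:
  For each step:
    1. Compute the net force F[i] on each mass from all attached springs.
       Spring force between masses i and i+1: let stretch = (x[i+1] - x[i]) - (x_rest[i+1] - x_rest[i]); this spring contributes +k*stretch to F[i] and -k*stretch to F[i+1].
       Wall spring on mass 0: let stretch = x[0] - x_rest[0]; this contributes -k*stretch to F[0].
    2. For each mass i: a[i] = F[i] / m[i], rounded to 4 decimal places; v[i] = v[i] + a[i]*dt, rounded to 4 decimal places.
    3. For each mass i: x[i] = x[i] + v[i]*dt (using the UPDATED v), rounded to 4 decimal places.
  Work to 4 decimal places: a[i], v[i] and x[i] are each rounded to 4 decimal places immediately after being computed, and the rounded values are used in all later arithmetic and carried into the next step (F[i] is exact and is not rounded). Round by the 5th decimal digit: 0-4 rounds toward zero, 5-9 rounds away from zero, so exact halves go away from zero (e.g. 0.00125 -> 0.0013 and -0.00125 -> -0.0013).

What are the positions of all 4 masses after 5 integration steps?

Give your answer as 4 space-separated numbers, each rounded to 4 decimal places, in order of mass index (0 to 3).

Step 0: x=[6.0000 14.0000 19.0000 23.0000] v=[0.0000 2.0000 0.0000 0.0000]
Step 1: x=[6.1250 14.3125 18.9375 23.1250] v=[0.5000 1.2500 -0.2500 0.5000]
Step 2: x=[6.3789 14.4024 18.8477 23.3633] v=[1.0156 0.3594 -0.3594 0.9531]
Step 3: x=[6.7356 14.2686 18.7623 23.6944] v=[1.4268 -0.5352 -0.3418 1.3242]
Step 4: x=[7.1422 13.9449 18.7043 24.0922] v=[1.6262 -1.2950 -0.2322 1.5912]
Step 5: x=[7.5275 13.4935 18.6855 24.5283] v=[1.5413 -1.8058 -0.0751 1.7442]

Answer: 7.5275 13.4935 18.6855 24.5283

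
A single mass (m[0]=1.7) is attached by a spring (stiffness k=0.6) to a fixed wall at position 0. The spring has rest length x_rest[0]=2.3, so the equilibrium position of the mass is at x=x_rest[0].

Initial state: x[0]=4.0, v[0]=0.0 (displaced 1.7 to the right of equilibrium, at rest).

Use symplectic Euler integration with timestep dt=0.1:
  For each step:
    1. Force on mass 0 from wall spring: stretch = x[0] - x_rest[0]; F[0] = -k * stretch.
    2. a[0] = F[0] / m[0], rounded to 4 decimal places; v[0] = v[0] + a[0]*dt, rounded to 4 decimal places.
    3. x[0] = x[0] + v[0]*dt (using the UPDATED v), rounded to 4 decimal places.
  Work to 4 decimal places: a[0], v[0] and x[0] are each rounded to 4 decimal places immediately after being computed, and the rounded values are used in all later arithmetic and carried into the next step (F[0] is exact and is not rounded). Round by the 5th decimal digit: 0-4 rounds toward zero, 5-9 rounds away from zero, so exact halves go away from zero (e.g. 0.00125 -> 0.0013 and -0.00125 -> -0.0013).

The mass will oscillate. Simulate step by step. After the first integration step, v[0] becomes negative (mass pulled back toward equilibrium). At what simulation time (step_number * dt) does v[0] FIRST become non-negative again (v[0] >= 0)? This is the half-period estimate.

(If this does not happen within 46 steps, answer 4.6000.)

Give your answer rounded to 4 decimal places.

Answer: 4.6000

Derivation:
Step 0: x=[4.0000] v=[0.0000]
Step 1: x=[3.9940] v=[-0.0600]
Step 2: x=[3.9820] v=[-0.1198]
Step 3: x=[3.9641] v=[-0.1792]
Step 4: x=[3.9403] v=[-0.2379]
Step 5: x=[3.9107] v=[-0.2958]
Step 6: x=[3.8754] v=[-0.3527]
Step 7: x=[3.8346] v=[-0.4083]
Step 8: x=[3.7884] v=[-0.4625]
Step 9: x=[3.7369] v=[-0.5150]
Step 10: x=[3.6803] v=[-0.5657]
Step 11: x=[3.6189] v=[-0.6144]
Step 12: x=[3.5528] v=[-0.6610]
Step 13: x=[3.4823] v=[-0.7052]
Step 14: x=[3.4076] v=[-0.7469]
Step 15: x=[3.3290] v=[-0.7860]
Step 16: x=[3.2468] v=[-0.8223]
Step 17: x=[3.1612] v=[-0.8557]
Step 18: x=[3.0726] v=[-0.8861]
Step 19: x=[2.9813] v=[-0.9134]
Step 20: x=[2.8876] v=[-0.9375]
Step 21: x=[2.7918] v=[-0.9582]
Step 22: x=[2.6942] v=[-0.9756]
Step 23: x=[2.5953] v=[-0.9895]
Step 24: x=[2.4953] v=[-0.9999]
Step 25: x=[2.3946] v=[-1.0068]
Step 26: x=[2.2936] v=[-1.0101]
Step 27: x=[2.1926] v=[-1.0099]
Step 28: x=[2.0920] v=[-1.0061]
Step 29: x=[1.9921] v=[-0.9988]
Step 30: x=[1.8933] v=[-0.9879]
Step 31: x=[1.7959] v=[-0.9736]
Step 32: x=[1.7003] v=[-0.9558]
Step 33: x=[1.6068] v=[-0.9346]
Step 34: x=[1.5158] v=[-0.9101]
Step 35: x=[1.4276] v=[-0.8824]
Step 36: x=[1.3424] v=[-0.8516]
Step 37: x=[1.2606] v=[-0.8178]
Step 38: x=[1.1825] v=[-0.7811]
Step 39: x=[1.1083] v=[-0.7417]
Step 40: x=[1.0383] v=[-0.6996]
Step 41: x=[0.9728] v=[-0.6551]
Step 42: x=[0.9120] v=[-0.6083]
Step 43: x=[0.8561] v=[-0.5593]
Step 44: x=[0.8053] v=[-0.5083]
Step 45: x=[0.7597] v=[-0.4556]
Step 46: x=[0.7196] v=[-0.4012]
v[0] did not become non-negative within 46 steps; using fallback time=4.6000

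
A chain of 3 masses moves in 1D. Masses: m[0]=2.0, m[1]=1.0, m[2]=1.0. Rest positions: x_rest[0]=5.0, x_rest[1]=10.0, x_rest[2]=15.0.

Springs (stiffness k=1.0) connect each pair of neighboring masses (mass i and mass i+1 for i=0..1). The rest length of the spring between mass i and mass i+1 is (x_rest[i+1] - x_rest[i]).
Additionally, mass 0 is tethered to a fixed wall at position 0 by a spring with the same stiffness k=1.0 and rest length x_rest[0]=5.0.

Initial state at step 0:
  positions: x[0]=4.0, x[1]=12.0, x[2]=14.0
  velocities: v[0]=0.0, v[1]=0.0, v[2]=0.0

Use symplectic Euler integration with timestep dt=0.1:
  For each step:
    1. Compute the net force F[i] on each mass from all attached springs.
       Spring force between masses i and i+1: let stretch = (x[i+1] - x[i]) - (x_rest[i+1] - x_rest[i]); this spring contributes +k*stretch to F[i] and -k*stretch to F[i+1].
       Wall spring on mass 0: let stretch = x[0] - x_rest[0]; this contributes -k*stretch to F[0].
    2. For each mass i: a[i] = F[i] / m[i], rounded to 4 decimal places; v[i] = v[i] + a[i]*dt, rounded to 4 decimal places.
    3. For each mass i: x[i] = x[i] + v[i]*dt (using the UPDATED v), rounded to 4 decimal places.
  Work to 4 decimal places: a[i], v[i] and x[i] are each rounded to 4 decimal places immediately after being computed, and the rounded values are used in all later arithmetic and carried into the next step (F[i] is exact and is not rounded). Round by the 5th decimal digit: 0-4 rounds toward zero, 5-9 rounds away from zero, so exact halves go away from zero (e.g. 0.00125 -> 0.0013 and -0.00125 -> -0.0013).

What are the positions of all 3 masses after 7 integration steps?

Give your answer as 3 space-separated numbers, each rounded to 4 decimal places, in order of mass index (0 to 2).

Step 0: x=[4.0000 12.0000 14.0000] v=[0.0000 0.0000 0.0000]
Step 1: x=[4.0200 11.9400 14.0300] v=[0.2000 -0.6000 0.3000]
Step 2: x=[4.0595 11.8217 14.0891] v=[0.3950 -1.1830 0.5910]
Step 3: x=[4.1175 11.6485 14.1755] v=[0.5801 -1.7325 0.8643]
Step 4: x=[4.1926 11.4252 14.2867] v=[0.7508 -2.2329 1.1116]
Step 5: x=[4.2829 11.1582 14.4193] v=[0.9028 -2.6700 1.3255]
Step 6: x=[4.3861 10.8551 14.5692] v=[1.0324 -3.0314 1.4994]
Step 7: x=[4.4998 10.5244 14.7320] v=[1.1366 -3.3069 1.6280]

Answer: 4.4998 10.5244 14.7320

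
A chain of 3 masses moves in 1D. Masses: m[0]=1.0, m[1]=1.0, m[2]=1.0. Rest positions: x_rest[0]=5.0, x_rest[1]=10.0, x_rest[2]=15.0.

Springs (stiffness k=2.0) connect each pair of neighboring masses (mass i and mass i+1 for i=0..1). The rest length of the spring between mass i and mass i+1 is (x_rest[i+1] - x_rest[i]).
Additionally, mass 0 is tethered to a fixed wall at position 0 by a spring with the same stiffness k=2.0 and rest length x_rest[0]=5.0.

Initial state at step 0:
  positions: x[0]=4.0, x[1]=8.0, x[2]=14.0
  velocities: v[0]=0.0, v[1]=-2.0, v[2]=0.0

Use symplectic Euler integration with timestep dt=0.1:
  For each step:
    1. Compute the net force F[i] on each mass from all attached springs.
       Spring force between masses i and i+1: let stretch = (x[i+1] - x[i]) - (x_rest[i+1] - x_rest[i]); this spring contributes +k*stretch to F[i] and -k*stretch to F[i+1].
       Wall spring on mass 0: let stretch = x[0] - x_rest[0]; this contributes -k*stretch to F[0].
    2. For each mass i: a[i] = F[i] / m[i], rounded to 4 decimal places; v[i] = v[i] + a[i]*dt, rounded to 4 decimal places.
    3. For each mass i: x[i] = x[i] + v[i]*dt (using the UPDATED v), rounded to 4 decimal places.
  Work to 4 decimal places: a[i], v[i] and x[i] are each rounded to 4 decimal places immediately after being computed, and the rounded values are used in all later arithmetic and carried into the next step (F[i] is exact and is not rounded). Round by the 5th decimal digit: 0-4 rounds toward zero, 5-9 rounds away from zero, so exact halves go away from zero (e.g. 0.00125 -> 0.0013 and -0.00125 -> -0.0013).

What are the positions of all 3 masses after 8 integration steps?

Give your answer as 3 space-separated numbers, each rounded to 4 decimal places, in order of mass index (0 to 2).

Step 0: x=[4.0000 8.0000 14.0000] v=[0.0000 -2.0000 0.0000]
Step 1: x=[4.0000 7.8400 13.9800] v=[0.0000 -1.6000 -0.2000]
Step 2: x=[3.9968 7.7260 13.9372] v=[-0.0320 -1.1400 -0.4280]
Step 3: x=[3.9883 7.6616 13.8702] v=[-0.0855 -0.6436 -0.6702]
Step 4: x=[3.9735 7.6480 13.7790] v=[-0.1485 -0.1365 -0.9119]
Step 5: x=[3.9527 7.6835 13.6652] v=[-0.2083 0.3548 -1.1381]
Step 6: x=[3.9274 7.7640 13.5318] v=[-0.2527 0.8050 -1.3344]
Step 7: x=[3.9003 7.8831 13.3830] v=[-0.2709 1.1912 -1.4880]
Step 8: x=[3.8749 8.0326 13.2242] v=[-0.2544 1.4946 -1.5880]

Answer: 3.8749 8.0326 13.2242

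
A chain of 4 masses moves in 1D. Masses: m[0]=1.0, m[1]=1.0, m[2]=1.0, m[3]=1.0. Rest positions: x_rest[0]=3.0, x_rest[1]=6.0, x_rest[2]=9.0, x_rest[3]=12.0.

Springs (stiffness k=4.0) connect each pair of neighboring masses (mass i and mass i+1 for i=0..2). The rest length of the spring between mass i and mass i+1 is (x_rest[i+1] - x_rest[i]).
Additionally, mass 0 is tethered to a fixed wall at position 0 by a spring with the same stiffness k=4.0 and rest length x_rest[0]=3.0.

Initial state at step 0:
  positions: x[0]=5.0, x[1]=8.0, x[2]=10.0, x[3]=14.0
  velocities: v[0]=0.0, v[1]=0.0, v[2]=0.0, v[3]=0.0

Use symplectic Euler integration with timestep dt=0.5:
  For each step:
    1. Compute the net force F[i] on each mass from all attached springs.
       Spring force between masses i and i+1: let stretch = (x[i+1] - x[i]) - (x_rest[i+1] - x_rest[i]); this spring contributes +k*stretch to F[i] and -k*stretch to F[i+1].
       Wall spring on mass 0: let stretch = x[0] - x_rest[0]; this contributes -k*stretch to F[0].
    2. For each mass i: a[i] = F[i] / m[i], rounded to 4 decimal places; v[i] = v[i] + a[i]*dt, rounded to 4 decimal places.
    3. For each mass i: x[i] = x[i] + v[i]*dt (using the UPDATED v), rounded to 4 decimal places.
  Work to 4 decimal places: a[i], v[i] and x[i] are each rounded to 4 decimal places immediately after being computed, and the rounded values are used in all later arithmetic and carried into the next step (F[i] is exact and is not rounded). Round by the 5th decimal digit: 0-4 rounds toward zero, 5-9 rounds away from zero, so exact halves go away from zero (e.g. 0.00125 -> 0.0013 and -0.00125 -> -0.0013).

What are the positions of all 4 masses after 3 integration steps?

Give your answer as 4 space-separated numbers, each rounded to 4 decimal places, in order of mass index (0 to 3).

Answer: 4.0000 5.0000 9.0000 14.0000

Derivation:
Step 0: x=[5.0000 8.0000 10.0000 14.0000] v=[0.0000 0.0000 0.0000 0.0000]
Step 1: x=[3.0000 7.0000 12.0000 13.0000] v=[-4.0000 -2.0000 4.0000 -2.0000]
Step 2: x=[2.0000 7.0000 10.0000 14.0000] v=[-2.0000 0.0000 -4.0000 2.0000]
Step 3: x=[4.0000 5.0000 9.0000 14.0000] v=[4.0000 -4.0000 -2.0000 0.0000]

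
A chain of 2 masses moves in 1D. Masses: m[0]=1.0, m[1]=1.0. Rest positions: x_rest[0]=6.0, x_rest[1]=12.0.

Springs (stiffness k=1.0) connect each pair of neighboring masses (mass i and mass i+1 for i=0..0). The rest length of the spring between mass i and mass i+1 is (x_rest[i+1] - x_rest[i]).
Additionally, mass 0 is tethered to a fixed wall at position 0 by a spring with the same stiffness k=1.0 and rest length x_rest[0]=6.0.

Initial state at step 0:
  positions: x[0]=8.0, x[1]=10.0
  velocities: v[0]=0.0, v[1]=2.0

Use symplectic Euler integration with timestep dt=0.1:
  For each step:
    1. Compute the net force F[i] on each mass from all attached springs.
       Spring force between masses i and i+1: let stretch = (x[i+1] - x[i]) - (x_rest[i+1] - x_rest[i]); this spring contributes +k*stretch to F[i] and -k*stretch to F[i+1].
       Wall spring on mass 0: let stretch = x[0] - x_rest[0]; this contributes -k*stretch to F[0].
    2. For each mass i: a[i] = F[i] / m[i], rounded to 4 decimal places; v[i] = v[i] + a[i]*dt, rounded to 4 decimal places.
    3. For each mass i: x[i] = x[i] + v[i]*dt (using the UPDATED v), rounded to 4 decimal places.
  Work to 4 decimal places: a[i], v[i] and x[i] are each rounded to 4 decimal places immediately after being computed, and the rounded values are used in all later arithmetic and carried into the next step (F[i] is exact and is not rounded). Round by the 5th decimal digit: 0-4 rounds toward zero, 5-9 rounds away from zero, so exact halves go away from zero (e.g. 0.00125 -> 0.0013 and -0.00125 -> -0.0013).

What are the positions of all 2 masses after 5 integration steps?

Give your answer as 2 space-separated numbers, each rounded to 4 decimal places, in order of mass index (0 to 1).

Step 0: x=[8.0000 10.0000] v=[0.0000 2.0000]
Step 1: x=[7.9400 10.2400] v=[-0.6000 2.4000]
Step 2: x=[7.8236 10.5170] v=[-1.1640 2.7700]
Step 3: x=[7.6559 10.8271] v=[-1.6770 3.1007]
Step 4: x=[7.4434 11.1655] v=[-2.1255 3.3836]
Step 5: x=[7.1936 11.5266] v=[-2.4976 3.6114]

Answer: 7.1936 11.5266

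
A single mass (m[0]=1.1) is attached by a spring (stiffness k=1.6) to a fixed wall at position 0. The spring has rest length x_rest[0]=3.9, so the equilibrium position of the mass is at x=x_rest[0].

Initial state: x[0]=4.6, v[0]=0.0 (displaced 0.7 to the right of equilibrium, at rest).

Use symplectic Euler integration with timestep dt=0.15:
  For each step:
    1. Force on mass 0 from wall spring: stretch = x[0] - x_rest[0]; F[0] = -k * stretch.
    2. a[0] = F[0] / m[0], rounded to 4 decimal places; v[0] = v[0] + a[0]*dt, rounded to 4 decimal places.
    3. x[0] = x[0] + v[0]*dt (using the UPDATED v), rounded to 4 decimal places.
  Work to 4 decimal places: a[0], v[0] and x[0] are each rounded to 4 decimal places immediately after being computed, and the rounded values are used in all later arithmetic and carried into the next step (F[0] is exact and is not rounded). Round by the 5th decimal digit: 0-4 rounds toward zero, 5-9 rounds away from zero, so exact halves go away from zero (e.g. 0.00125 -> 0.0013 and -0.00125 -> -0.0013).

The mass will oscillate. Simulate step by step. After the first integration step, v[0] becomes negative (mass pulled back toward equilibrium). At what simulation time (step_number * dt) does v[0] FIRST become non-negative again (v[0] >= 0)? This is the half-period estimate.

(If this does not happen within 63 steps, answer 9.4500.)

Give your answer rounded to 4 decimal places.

Answer: 2.7000

Derivation:
Step 0: x=[4.6000] v=[0.0000]
Step 1: x=[4.5771] v=[-0.1527]
Step 2: x=[4.5320] v=[-0.3004]
Step 3: x=[4.4663] v=[-0.4383]
Step 4: x=[4.3820] v=[-0.5619]
Step 5: x=[4.2819] v=[-0.6671]
Step 6: x=[4.1693] v=[-0.7504]
Step 7: x=[4.0479] v=[-0.8092]
Step 8: x=[3.9217] v=[-0.8415]
Step 9: x=[3.7948] v=[-0.8462]
Step 10: x=[3.6713] v=[-0.8233]
Step 11: x=[3.5553] v=[-0.7734]
Step 12: x=[3.4506] v=[-0.6982]
Step 13: x=[3.3606] v=[-0.6001]
Step 14: x=[3.2882] v=[-0.4824]
Step 15: x=[3.2359] v=[-0.3489]
Step 16: x=[3.2053] v=[-0.2040]
Step 17: x=[3.1974] v=[-0.0524]
Step 18: x=[3.2125] v=[0.1009]
First v>=0 after going negative at step 18, time=2.7000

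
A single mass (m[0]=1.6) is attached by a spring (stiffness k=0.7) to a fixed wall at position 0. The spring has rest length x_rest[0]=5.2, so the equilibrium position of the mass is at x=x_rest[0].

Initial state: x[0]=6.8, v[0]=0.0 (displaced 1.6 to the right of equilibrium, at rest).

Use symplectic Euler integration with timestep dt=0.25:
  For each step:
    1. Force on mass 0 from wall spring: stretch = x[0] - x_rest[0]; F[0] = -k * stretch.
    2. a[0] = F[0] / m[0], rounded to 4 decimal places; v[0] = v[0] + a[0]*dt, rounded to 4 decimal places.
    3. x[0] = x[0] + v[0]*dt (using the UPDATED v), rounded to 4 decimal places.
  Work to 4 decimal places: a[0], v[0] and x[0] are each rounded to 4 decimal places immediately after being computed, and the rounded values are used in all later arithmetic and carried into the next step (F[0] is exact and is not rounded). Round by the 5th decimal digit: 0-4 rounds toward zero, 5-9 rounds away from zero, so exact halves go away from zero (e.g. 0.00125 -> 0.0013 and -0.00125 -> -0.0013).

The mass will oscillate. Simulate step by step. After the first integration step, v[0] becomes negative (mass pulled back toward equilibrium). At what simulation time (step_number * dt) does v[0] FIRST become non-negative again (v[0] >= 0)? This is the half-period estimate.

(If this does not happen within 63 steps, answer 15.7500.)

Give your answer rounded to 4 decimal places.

Step 0: x=[6.8000] v=[0.0000]
Step 1: x=[6.7563] v=[-0.1750]
Step 2: x=[6.6700] v=[-0.3452]
Step 3: x=[6.5435] v=[-0.5060]
Step 4: x=[6.3803] v=[-0.6530]
Step 5: x=[6.1848] v=[-0.7821]
Step 6: x=[5.9624] v=[-0.8898]
Step 7: x=[5.7191] v=[-0.9732]
Step 8: x=[5.4616] v=[-1.0300]
Step 9: x=[5.1970] v=[-1.0586]
Step 10: x=[4.9324] v=[-1.0583]
Step 11: x=[4.6752] v=[-1.0290]
Step 12: x=[4.4323] v=[-0.9716]
Step 13: x=[4.2104] v=[-0.8876]
Step 14: x=[4.0156] v=[-0.7794]
Step 15: x=[3.8531] v=[-0.6499]
Step 16: x=[3.7275] v=[-0.5026]
Step 17: x=[3.6421] v=[-0.3416]
Step 18: x=[3.5993] v=[-0.1712]
Step 19: x=[3.6003] v=[0.0039]
First v>=0 after going negative at step 19, time=4.7500

Answer: 4.7500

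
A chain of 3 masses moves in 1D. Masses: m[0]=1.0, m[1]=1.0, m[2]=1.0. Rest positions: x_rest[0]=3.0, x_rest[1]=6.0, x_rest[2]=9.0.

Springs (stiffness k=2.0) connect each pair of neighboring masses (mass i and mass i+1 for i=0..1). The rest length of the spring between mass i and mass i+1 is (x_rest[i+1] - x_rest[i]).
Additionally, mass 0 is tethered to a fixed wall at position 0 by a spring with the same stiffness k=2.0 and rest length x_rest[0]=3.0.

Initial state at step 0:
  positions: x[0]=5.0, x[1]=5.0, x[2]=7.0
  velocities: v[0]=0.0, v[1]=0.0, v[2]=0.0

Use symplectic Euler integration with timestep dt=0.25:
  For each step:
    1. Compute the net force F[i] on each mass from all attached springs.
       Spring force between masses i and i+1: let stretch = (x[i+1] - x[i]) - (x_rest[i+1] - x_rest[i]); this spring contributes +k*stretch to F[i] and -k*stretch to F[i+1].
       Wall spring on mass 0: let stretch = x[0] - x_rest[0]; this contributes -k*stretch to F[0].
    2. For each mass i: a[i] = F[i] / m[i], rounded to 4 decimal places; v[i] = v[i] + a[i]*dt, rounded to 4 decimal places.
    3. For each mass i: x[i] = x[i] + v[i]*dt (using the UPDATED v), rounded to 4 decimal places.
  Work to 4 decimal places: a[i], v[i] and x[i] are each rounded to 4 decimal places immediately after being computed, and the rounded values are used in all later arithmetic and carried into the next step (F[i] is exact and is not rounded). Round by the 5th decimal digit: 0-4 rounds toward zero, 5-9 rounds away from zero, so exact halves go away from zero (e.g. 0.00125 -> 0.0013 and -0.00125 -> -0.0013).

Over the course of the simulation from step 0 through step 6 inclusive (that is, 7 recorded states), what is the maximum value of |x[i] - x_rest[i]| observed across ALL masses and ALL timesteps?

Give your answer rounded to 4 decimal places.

Answer: 2.3668

Derivation:
Step 0: x=[5.0000 5.0000 7.0000] v=[0.0000 0.0000 0.0000]
Step 1: x=[4.3750 5.2500 7.1250] v=[-2.5000 1.0000 0.5000]
Step 2: x=[3.3125 5.6250 7.3906] v=[-4.2500 1.5000 1.0625]
Step 3: x=[2.1250 5.9317 7.8105] v=[-4.7500 1.2266 1.6797]
Step 4: x=[1.1477 5.9974 8.3706] v=[-3.9092 0.2627 2.2403]
Step 5: x=[0.6332 5.7535 9.0090] v=[-2.0582 -0.9756 2.5537]
Step 6: x=[0.6796 5.2765 9.6155] v=[0.1854 -1.9080 2.4260]
Max displacement = 2.3668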